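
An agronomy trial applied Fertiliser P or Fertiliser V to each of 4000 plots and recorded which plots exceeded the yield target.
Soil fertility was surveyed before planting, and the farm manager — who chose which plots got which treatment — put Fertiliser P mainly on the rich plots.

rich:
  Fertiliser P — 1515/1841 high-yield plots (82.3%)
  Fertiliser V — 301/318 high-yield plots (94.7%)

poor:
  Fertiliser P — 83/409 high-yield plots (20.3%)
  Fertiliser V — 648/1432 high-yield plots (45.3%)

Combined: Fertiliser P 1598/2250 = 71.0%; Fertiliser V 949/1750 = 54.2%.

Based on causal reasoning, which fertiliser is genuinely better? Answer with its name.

Fertiliser V is higher inside every soil fertility stratum but Fertiliser P is higher in aggregate. Whether to stratify depends on how soil fertility relates to the fertiliser.
Soil fertility is set before the fertiliser has any effect — it is not caused by the fertiliser — and it independently drives the outcome. That makes it a confounder, so the causal comparison is within soil fertility levels.
Within each level — rich: 82.3% vs 94.7%; poor: 20.3% vs 45.3% — Fertiliser V is higher every time.

Fertiliser V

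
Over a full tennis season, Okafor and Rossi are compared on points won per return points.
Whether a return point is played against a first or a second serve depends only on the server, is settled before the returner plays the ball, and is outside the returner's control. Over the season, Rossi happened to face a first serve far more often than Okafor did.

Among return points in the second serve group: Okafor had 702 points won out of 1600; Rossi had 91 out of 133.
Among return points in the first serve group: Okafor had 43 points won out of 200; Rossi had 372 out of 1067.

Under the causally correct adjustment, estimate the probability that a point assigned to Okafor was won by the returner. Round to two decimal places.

0.34

The serve type-specific comparison favours Rossi throughout, but the pooled figures favour Okafor. The question is whether to condition on serve type.
Here serve type is a common cause — it drives both which player a case falls under and the outcome. The crude comparison mixes populations; the stratum-specific rates are the causally relevant ones.
Standardising Okafor to the population serve type mix: 0.578·702/1600 + 0.422·43/200 = 0.344.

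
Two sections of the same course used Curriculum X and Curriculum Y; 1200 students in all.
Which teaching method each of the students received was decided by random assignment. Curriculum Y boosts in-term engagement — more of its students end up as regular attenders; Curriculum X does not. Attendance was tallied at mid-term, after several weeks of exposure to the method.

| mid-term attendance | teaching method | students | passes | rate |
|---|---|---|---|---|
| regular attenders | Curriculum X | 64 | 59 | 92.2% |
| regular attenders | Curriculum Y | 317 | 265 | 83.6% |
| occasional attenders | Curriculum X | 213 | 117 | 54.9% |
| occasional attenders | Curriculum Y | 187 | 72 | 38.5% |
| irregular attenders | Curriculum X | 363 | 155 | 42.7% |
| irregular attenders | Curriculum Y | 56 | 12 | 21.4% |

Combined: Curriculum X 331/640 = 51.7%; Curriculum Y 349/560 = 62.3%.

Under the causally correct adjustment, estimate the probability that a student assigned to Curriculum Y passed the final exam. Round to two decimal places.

Curriculum X is higher inside every mid-term attendance stratum but Curriculum Y is higher in aggregate. Whether to stratify depends on how mid-term attendance relates to the teaching method.
Stratifying would compare teaching methods among students the teaching methods themselves sorted into mid-term attendance groups — a form of selection on an intermediate. The unconditioned pooled rates give the total causal effect.
So P(outcome | do(Curriculum Y)) is just the pooled rate for Curriculum Y: 349/560 = 0.623.

0.62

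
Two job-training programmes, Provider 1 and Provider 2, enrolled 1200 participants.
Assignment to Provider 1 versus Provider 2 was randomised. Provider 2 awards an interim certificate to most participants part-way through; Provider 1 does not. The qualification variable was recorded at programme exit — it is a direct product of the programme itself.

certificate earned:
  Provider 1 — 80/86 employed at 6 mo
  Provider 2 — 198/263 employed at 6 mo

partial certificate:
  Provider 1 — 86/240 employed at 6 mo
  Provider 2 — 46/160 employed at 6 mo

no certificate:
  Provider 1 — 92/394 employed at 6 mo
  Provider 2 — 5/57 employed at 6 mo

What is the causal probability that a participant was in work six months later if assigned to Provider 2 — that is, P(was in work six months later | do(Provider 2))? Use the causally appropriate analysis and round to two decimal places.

Qualification attained during the programme is recorded after the programme and is itself shifted by it — it sits on the causal path from programme to outcome. Conditioning on a mediator would strip out part of the effect we want; the pooled comparison gives the total causal effect.
So P(outcome | do(Provider 2)) is just the pooled rate for Provider 2: 249/480 = 0.519.

0.52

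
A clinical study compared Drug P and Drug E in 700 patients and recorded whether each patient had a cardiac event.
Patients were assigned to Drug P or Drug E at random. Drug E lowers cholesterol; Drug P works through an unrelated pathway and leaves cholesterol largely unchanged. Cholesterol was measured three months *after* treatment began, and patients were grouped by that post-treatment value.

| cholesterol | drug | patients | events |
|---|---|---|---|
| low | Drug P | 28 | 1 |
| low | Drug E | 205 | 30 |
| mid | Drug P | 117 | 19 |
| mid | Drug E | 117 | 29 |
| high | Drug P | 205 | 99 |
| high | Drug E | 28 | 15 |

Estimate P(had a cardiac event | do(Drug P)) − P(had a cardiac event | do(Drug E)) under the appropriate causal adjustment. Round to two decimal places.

+0.13

Cholesterol is downstream of the drug. One should not condition on a consequence of treatment, so the overall rates are the right comparison.
The causal difference is the pooled difference: 0.340 − 0.211 = +0.129.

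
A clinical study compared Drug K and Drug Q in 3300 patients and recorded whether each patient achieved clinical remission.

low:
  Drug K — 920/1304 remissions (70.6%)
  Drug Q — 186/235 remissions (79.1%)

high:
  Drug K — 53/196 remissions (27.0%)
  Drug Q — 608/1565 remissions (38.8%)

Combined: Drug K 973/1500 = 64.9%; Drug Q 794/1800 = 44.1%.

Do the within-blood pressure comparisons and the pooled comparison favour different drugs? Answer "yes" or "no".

Within each blood pressure level (low 70.6% vs 79.1%; high 27.0% vs 38.8%), Drug Q has the higher rate every time. Pooled: 64.9% vs 44.1% — Drug K has the higher rate overall. The two comparisons disagree.

yes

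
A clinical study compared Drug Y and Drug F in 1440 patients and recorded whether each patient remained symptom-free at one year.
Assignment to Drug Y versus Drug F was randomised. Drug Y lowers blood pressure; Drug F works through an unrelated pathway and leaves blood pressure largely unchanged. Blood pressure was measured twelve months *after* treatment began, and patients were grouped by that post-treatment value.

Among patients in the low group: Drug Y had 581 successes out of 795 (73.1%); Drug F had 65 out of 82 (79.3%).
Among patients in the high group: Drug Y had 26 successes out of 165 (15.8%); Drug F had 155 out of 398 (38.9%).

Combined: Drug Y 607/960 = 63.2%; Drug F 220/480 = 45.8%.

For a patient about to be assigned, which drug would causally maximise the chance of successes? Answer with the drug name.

The blood pressure-specific comparison favours Drug F throughout, but the pooled figures favour Drug Y. The question is whether to condition on blood pressure.
Stratifying would compare drugs among patients the drugs themselves sorted into blood pressure groups — a form of selection on an intermediate. The unconditioned pooled rates give the total causal effect.
Pooled: Drug Y 63.2% vs Drug F 45.8%; Drug Y is higher overall.

Drug Y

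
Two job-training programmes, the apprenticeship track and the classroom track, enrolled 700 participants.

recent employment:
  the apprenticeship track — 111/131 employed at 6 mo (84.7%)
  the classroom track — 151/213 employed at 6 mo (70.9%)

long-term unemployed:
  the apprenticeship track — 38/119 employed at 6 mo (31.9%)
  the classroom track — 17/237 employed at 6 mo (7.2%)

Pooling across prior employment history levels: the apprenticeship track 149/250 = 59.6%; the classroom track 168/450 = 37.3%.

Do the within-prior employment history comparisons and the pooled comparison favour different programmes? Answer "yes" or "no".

no

Within each prior employment history level (recent employment 84.7% vs 70.9%; long-term unemployed 31.9% vs 7.2%), the apprenticeship track has the higher rate every time. Pooled: 59.6% vs 37.3% — the apprenticeship track has the higher rate overall. They agree.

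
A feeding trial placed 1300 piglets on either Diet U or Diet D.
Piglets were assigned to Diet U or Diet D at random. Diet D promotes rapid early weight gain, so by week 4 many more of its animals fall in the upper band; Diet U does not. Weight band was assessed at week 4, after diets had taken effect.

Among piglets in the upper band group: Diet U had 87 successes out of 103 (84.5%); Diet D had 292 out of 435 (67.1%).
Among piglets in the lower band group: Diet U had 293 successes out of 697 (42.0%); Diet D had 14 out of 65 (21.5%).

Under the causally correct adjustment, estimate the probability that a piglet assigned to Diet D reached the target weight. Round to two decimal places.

Stratifying would compare diets among piglets the diets themselves sorted into week-4 weight band groups — a form of selection on an intermediate. The unconditioned pooled rates give the total causal effect.
So P(outcome | do(Diet D)) is just the pooled rate for Diet D: 306/500 = 0.612.

0.61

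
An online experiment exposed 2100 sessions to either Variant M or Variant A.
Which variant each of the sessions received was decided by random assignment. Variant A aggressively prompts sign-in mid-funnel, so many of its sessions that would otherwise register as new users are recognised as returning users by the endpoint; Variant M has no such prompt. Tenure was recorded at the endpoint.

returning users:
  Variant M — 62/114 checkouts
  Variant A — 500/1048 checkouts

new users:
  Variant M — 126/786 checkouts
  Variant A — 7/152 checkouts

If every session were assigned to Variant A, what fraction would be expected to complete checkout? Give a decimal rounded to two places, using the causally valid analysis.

The distribution of user tenure is itself part of what the variant does — it is an intermediate outcome. Holding it fixed would remove that part of the effect; the total effect is the pooled difference.
So P(outcome | do(Variant A)) is just the pooled rate for Variant A: 507/1200 = 0.422.

0.42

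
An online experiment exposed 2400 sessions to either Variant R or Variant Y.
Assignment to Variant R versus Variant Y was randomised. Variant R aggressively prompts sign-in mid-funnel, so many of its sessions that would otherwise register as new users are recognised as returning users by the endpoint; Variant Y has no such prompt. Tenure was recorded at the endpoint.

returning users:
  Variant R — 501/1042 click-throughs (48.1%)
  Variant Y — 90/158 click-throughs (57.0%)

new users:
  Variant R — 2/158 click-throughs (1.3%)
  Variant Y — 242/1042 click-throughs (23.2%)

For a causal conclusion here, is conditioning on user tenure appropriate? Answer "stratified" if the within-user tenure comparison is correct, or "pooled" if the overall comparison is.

Variant Y is higher inside every user tenure stratum but Variant R is higher in aggregate. Whether to stratify depends on how user tenure relates to the variant.
The distribution of user tenure is itself part of what the variant does — it is an intermediate outcome. Holding it fixed would remove that part of the effect; the total effect is the pooled difference.
Pooled: Variant R 41.9% vs Variant Y 27.7%; Variant R is higher overall.

pooled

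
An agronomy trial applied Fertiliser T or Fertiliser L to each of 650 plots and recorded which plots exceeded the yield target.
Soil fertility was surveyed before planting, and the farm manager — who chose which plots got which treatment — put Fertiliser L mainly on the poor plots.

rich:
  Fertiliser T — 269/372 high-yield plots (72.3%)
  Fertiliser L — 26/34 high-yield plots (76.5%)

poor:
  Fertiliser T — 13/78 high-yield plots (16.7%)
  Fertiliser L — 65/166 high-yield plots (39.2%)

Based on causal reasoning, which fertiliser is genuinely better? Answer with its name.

Fertiliser L

Soil fertility satisfies the back-door criterion: it is not a descendant of the fertiliser, and it blocks the spurious path from fertiliser to outcome. Adjusting for it (i.e., using the within-soil fertility rates) gives the causal effect.
Within each level — rich: 72.3% vs 76.5%; poor: 16.7% vs 39.2% — Fertiliser L is higher every time.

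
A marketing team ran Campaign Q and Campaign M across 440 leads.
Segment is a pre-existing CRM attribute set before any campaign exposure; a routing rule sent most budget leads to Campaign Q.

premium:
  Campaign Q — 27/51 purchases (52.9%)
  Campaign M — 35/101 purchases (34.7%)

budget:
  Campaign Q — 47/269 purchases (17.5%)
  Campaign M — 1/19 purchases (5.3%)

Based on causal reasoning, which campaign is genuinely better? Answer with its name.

Campaign Q is higher inside every customer segment stratum but Campaign M is higher in aggregate. Whether to stratify depends on how customer segment relates to the campaign.
Customer segment differs across campaigns for reasons unrelated to any effect of the campaign itself, and it separately predicts the outcome — a classic confounder. We must compare within customer segment levels.
Within each level — premium: 52.9% vs 34.7%; budget: 17.5% vs 5.3% — Campaign Q is higher every time.

Campaign Q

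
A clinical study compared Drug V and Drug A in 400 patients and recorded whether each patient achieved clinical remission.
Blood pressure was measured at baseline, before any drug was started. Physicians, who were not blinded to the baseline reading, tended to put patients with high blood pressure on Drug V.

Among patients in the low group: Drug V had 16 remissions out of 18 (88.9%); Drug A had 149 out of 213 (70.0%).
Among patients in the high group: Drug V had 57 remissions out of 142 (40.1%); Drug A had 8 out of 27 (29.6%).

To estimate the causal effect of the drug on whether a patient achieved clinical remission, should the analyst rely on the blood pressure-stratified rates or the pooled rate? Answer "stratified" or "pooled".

Blood pressure satisfies the back-door criterion: it is not a descendant of the drug, and it blocks the spurious path from drug to outcome. Adjusting for it (i.e., using the within-blood pressure rates) gives the causal effect.
Within each level — low: 88.9% vs 70.0%; high: 40.1% vs 29.6% — Drug V is higher every time.

stratified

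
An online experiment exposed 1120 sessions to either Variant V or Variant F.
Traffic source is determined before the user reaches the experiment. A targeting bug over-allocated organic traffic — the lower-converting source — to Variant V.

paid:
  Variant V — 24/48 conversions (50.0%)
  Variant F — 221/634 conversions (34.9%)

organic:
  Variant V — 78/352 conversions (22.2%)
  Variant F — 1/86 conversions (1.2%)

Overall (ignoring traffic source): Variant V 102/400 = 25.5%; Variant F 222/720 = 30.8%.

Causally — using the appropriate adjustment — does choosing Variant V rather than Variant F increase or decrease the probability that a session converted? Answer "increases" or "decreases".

increases

The stratified and pooled comparisons disagree (Variant V wins within each traffic source; Variant F wins overall), so the answer turns on the causal role of traffic source.
Traffic source is set before the variant has any effect — it is not caused by the variant — and it independently drives the outcome. That makes it a confounder, so the causal comparison is within traffic source levels.
Within each level — paid: 50.0% vs 34.9%; organic: 22.2% vs 1.2% — Variant V is higher every time.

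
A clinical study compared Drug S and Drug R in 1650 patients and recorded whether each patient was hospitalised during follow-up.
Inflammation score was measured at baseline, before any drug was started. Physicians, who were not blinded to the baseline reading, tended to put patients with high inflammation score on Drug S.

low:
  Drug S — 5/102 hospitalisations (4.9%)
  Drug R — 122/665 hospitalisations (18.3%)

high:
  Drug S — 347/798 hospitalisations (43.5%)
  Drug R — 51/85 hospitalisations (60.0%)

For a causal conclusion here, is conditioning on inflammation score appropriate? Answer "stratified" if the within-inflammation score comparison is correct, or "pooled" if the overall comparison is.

stratified

Since inflammation score is a pre-existing factor (not a product of the drug) and it affects the outcome on its own, it is a confounder. The stratified rates, not the pooled rate, identify the causal effect.
Within each level — low: 4.9% vs 18.3%; high: 43.5% vs 60.0% — Drug S is lower every time.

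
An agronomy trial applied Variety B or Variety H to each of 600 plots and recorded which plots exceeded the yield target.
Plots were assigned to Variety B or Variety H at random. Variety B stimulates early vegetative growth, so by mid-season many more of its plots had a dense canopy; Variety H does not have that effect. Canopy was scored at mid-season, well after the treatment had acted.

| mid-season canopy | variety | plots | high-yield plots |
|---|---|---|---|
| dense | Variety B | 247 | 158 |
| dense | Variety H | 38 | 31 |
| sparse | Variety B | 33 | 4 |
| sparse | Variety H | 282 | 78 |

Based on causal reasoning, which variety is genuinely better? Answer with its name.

Within every mid-season canopy level Variety H has the higher rate, yet pooled Variety B does — Simpson's reversal.
Stratifying would compare varietys among plots the varietys themselves sorted into mid-season canopy groups — a form of selection on an intermediate. The unconditioned pooled rates give the total causal effect.
Pooled: Variety B 57.9% vs Variety H 34.1%; Variety B is higher overall.

Variety B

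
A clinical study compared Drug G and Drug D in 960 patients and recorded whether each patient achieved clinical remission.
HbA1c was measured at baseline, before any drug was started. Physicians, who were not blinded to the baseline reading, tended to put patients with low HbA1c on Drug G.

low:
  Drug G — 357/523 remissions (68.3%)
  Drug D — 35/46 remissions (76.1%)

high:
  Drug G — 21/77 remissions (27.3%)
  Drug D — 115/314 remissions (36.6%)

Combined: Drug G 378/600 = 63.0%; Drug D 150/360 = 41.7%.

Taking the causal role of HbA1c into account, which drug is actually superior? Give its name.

The stratified and pooled comparisons disagree (Drug D wins within each HbA1c; Drug G wins overall), so the answer turns on the causal role of HbA1c.
HbA1c differs across drugs for reasons unrelated to any effect of the drug itself, and it separately predicts the outcome — a classic confounder. We must compare within HbA1c levels.
Within each level — low: 68.3% vs 76.1%; high: 27.3% vs 36.6% — Drug D is higher every time.

Drug D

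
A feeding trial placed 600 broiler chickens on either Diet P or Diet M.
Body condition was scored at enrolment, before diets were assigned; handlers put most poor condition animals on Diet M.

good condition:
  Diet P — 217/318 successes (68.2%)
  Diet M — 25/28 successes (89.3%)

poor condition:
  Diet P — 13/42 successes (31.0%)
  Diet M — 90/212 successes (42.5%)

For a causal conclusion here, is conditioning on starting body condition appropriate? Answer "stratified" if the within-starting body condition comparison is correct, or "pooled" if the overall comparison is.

Within every starting body condition level Diet M has the higher rate, yet pooled Diet P does — Simpson's reversal.
Nothing the diet does changes starting body condition; the imbalance is an allocation artefact. With starting body condition also predicting the outcome, the pooled figure is confounded, and the within-stratum comparison is the causal one.
Within each level — good condition: 68.2% vs 89.3%; poor condition: 31.0% vs 42.5% — Diet M is higher every time.

stratified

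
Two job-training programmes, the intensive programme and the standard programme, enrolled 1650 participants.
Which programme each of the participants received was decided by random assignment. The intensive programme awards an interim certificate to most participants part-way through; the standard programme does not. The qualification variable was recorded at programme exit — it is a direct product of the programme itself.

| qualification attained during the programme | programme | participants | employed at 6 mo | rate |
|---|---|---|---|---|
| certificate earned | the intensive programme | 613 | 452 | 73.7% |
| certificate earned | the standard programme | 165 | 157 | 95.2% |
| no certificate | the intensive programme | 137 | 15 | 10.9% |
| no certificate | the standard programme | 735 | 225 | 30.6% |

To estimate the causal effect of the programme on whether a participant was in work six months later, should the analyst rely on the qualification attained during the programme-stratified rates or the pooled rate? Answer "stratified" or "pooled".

Qualification attained during the programme is downstream of the programme. One should not condition on a consequence of treatment, so the overall rates are the right comparison.
Pooled: the intensive programme 62.3% vs the standard programme 42.4%; the intensive programme is higher overall.

pooled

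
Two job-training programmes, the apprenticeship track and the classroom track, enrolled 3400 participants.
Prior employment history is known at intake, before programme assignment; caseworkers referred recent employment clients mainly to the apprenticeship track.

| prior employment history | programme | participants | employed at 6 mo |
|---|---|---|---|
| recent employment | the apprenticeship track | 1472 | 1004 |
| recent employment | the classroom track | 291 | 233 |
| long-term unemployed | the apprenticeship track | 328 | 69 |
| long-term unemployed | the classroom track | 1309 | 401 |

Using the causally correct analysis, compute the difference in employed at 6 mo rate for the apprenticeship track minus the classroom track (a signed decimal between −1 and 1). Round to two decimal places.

Here prior employment history is a common cause — it drives both which programme a case falls under and the outcome. The crude comparison mixes populations; the stratum-specific rates are the causally relevant ones.
Adjusting over the population distribution of prior employment history: 0.519·(0.682−0.801) + 0.481·(0.210−0.306) = -0.108.

-0.11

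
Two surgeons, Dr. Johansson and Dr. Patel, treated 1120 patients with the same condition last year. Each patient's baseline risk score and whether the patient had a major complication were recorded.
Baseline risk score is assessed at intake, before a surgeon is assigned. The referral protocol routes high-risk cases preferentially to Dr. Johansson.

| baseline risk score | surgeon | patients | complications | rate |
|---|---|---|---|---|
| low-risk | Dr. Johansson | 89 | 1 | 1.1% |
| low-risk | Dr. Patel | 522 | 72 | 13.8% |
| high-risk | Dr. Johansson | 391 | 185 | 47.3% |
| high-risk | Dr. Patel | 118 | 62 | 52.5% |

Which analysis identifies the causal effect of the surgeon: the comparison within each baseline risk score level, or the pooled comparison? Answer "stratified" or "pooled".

stratified

The imbalance in baseline risk score arose from how patients were allocated, not from anything the surgeon did; and baseline risk score independently affects the outcome. The pooled gap is confounded — condition on baseline risk score.
Within each level — low-risk: 1.1% vs 13.8%; high-risk: 47.3% vs 52.5% — Dr. Johansson is lower every time.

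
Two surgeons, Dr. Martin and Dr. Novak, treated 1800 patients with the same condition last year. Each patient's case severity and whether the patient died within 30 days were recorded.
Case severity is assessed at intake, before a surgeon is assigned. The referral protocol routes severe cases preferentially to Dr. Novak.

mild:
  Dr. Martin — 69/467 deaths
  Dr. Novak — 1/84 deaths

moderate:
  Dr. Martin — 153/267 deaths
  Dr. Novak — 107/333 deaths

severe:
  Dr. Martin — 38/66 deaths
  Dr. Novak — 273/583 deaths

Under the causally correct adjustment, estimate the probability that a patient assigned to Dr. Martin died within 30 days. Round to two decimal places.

0.44

The stratified and pooled comparisons disagree (Dr. Novak wins within each case severity; Dr. Martin wins overall), so the answer turns on the causal role of case severity.
The imbalance in case severity arose from how patients were allocated, not from anything the surgeon did; and case severity independently affects the outcome. The pooled gap is confounded — condition on case severity.
Standardising Dr. Martin to the population case severity mix: 0.306·69/467 + 0.333·153/267 + 0.361·38/66 = 0.444.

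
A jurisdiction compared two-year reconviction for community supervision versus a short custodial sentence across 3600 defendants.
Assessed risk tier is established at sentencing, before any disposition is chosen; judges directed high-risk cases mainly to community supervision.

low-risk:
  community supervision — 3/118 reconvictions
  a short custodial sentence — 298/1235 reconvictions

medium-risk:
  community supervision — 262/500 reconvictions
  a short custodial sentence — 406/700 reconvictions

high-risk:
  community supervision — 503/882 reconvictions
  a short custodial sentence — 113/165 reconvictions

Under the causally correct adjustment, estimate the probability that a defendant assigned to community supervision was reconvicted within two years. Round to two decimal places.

Assessed risk tier satisfies the back-door criterion: it is not a descendant of the disposition, and it blocks the spurious path from disposition to outcome. Adjusting for it (i.e., using the within-assessed risk tier rates) gives the causal effect.
Standardising community supervision to the population assessed risk tier mix: 0.376·3/118 + 0.333·262/500 + 0.291·503/882 = 0.350.

0.35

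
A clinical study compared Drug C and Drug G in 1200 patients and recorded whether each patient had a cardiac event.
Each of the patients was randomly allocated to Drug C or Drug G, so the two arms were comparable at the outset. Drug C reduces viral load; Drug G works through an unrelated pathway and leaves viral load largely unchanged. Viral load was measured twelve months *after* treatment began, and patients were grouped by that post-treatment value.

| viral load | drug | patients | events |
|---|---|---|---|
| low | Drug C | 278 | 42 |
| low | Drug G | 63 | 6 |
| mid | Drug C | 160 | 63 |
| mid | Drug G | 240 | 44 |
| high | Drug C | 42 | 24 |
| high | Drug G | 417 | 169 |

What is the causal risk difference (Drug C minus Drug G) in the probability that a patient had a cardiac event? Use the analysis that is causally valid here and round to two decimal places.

-0.04

Drug G is lower inside every viral load stratum but Drug C is lower in aggregate. Whether to stratify depends on how viral load relates to the drug.
Viral load is downstream of the drug. One should not condition on a consequence of treatment, so the overall rates are the right comparison.
The causal difference is the pooled difference: 0.269 − 0.304 = -0.035.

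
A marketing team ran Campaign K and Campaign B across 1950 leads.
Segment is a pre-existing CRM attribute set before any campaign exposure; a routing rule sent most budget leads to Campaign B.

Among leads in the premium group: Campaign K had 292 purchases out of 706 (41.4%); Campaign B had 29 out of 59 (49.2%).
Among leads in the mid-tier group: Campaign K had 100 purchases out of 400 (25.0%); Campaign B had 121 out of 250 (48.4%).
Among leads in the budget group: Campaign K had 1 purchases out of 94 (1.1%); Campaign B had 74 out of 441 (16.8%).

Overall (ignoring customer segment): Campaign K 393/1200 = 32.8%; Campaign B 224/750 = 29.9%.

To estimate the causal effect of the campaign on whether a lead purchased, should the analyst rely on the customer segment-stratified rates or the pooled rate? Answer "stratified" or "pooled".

stratified

Since customer segment is a pre-existing factor (not a product of the campaign) and it affects the outcome on its own, it is a confounder. The stratified rates, not the pooled rate, identify the causal effect.
Within each level — premium: 41.4% vs 49.2%; mid-tier: 25.0% vs 48.4%; budget: 1.1% vs 16.8% — Campaign B is higher every time.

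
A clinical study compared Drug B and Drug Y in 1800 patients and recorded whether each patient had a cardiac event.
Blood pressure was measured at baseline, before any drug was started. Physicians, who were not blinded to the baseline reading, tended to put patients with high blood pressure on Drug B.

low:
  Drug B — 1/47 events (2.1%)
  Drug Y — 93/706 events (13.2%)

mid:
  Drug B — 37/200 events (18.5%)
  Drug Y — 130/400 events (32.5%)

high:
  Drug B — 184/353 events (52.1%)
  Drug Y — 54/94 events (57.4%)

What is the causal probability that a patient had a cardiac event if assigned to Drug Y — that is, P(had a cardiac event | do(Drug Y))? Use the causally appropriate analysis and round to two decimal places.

0.31

Here blood pressure is a common cause — it drives both which drug a case falls under and the outcome. The crude comparison mixes populations; the stratum-specific rates are the causally relevant ones.
Standardising Drug Y to the population blood pressure mix: 0.418·93/706 + 0.333·130/400 + 0.248·54/94 = 0.306.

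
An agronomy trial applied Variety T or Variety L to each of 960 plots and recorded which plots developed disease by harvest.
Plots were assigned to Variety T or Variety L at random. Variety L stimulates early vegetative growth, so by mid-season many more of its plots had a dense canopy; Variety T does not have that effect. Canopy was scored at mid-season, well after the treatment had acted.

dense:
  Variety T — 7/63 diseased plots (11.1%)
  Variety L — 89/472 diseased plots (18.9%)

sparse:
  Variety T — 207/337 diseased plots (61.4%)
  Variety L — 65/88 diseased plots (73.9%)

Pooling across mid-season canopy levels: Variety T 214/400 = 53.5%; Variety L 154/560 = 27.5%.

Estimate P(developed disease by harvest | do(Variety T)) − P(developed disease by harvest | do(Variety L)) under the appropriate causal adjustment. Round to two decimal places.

+0.26

Mid-season canopy is recorded after the variety and is itself shifted by it — it sits on the causal path from variety to outcome. Conditioning on a mediator would strip out part of the effect we want; the pooled comparison gives the total causal effect.
The causal difference is the pooled difference: 0.535 − 0.275 = +0.260.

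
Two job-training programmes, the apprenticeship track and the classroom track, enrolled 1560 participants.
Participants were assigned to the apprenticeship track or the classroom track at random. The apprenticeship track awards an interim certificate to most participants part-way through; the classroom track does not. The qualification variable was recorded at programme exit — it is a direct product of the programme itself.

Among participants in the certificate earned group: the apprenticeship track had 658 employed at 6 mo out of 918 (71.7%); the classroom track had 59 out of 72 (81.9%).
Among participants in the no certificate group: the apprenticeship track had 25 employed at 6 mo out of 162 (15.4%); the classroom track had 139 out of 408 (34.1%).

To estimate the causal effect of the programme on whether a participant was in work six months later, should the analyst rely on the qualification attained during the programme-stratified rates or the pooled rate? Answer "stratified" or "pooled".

the classroom track is higher inside every qualification attained during the programme stratum but the apprenticeship track is higher in aggregate. Whether to stratify depends on how qualification attained during the programme relates to the programme.
Stratifying would compare programmes among participants the programmes themselves sorted into qualification attained during the programme groups — a form of selection on an intermediate. The unconditioned pooled rates give the total causal effect.
Pooled: the apprenticeship track 63.2% vs the classroom track 41.2%; the apprenticeship track is higher overall.

pooled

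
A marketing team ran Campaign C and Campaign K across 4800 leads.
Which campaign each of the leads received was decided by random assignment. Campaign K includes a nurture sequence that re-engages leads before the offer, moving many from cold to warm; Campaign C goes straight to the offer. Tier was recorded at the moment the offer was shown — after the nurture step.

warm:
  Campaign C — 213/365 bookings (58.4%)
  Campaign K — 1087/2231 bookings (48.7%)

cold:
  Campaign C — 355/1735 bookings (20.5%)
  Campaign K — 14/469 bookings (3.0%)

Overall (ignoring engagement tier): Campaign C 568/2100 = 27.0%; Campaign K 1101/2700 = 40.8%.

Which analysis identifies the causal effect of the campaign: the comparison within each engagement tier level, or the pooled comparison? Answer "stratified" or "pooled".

The stratified and pooled comparisons disagree (Campaign C wins within each engagement tier; Campaign K wins overall), so the answer turns on the causal role of engagement tier.
The distribution of engagement tier is itself part of what the campaign does — it is an intermediate outcome. Holding it fixed would remove that part of the effect; the total effect is the pooled difference.
Pooled: Campaign C 27.0% vs Campaign K 40.8%; Campaign K is higher overall.

pooled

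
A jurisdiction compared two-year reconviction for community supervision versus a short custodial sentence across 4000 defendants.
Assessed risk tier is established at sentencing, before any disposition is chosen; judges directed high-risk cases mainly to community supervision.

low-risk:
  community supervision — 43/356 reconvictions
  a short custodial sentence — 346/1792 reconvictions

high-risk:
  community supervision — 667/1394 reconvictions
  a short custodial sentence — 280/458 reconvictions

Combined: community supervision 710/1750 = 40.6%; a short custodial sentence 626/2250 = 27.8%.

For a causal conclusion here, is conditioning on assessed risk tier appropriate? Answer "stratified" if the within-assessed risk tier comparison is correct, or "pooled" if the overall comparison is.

The imbalance in assessed risk tier arose from how defendants were allocated, not from anything the disposition did; and assessed risk tier independently affects the outcome. The pooled gap is confounded — condition on assessed risk tier.
Within each level — low-risk: 12.1% vs 19.3%; high-risk: 47.8% vs 61.1% — community supervision is lower every time.

stratified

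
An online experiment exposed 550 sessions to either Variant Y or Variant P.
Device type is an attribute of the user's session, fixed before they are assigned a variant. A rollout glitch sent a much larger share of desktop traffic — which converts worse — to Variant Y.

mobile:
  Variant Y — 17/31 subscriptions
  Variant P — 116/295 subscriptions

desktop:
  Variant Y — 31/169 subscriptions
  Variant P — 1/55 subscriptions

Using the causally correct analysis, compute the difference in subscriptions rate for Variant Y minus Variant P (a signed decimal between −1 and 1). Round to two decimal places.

+0.16

Here device type is a common cause — it drives both which variant a case falls under and the outcome. The crude comparison mixes populations; the stratum-specific rates are the causally relevant ones.
Adjusting over the population distribution of device type: 0.593·(0.548−0.393) + 0.407·(0.183−0.018) = +0.159.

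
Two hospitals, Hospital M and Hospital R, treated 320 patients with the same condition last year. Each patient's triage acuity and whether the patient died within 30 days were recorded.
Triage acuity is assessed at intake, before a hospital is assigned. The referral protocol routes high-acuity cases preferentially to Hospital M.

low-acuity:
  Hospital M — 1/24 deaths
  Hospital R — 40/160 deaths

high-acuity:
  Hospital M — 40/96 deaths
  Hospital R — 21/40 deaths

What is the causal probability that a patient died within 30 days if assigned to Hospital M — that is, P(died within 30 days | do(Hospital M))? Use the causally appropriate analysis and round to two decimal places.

Triage acuity is set before the hospital has any effect — it is not caused by the hospital — and it independently drives the outcome. That makes it a confounder, so the causal comparison is within triage acuity levels.
Standardising Hospital M to the population triage acuity mix: 0.575·1/24 + 0.425·40/96 = 0.201.

0.20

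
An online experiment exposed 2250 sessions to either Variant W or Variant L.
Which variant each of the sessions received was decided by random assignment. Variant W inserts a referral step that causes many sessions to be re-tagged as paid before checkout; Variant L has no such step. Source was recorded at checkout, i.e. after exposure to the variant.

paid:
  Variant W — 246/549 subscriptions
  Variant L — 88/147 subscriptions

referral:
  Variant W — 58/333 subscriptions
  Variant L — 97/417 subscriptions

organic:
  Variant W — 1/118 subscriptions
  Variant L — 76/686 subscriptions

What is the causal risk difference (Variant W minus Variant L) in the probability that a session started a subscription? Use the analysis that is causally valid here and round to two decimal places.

The traffic source-specific comparison favours Variant L throughout, but the pooled figures favour Variant W. The question is whether to condition on traffic source.
Because the variant influences traffic source, traffic source is a post-treatment mediator, not a confounder. Stratifying on it would bias the estimate; the causal effect is the crude pooled difference.
The causal difference is the pooled difference: 0.305 − 0.209 = +0.096.

+0.10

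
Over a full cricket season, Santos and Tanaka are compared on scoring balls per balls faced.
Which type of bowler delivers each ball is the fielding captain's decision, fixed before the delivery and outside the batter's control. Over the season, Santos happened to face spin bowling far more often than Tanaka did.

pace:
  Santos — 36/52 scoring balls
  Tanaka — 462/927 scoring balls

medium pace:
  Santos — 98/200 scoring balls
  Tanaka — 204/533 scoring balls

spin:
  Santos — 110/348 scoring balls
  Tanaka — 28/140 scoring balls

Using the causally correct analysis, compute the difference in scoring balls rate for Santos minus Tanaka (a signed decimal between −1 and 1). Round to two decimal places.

Bowling type satisfies the back-door criterion: it is not a descendant of the player, and it blocks the spurious path from player to outcome. Adjusting for it (i.e., using the within-bowling type rates) gives the causal effect.
Adjusting over the population distribution of bowling type: 0.445·(0.692−0.498) + 0.333·(0.490−0.383) + 0.222·(0.316−0.200) = +0.148.

+0.15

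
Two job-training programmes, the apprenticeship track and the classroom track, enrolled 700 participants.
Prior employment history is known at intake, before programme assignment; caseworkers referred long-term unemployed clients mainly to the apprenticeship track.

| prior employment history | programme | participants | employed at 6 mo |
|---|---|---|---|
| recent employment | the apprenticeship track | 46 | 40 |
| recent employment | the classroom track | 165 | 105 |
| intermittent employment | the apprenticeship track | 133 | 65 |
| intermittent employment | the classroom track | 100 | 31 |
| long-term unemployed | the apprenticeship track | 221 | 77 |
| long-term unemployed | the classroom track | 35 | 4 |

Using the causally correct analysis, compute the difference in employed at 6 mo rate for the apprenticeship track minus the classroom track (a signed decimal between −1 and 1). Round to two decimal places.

The prior employment history-specific comparison favours the apprenticeship track throughout, but the pooled figures favour the classroom track. The question is whether to condition on prior employment history.
Prior employment history differs across programmes for reasons unrelated to any effect of the programme itself, and it separately predicts the outcome — a classic confounder. We must compare within prior employment history levels.
Adjusting over the population distribution of prior employment history: 0.301·(0.870−0.636) + 0.333·(0.489−0.310) + 0.366·(0.348−0.114) = +0.215.

+0.22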